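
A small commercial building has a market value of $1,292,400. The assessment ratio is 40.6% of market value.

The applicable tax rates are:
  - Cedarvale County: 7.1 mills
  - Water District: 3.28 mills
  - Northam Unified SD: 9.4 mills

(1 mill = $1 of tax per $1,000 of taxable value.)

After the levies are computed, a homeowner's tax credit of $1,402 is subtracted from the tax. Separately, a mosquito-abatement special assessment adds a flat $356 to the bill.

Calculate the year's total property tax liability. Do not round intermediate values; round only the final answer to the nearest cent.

$9,332.85

Assessed value = $1,292,400 × 0.406 = $524,714.4
Cedarvale County: $524,714.4 × 0.0071 = $3,725.47224
Water District: $524,714.4 × 0.00328 = $1,721.063232
Northam Unified SD: $524,714.4 × 0.0094 = $4,932.31536
Levies subtotal = $10,378.850832
After credit = $10,378.850832 − $1,402 = $8,976.850832
Total = $8,976.850832 + $356 = $9,332.850832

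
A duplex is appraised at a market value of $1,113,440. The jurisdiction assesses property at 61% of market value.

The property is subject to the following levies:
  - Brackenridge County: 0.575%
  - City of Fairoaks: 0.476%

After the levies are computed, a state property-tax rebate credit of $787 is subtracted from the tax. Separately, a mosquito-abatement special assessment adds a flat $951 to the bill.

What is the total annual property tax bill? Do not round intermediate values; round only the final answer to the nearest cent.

Assessed value = $1,113,440 × 0.61 = $679,198.4
Brackenridge County: $679,198.4 × 0.00575 = $3,905.3908
City of Fairoaks: $679,198.4 × 0.00476 = $3,232.984384
Levies subtotal = $7,138.375184
After credit = $7,138.375184 − $787 = $6,351.375184
Total = $6,351.375184 + $951 = $7,302.375184

$7,302.38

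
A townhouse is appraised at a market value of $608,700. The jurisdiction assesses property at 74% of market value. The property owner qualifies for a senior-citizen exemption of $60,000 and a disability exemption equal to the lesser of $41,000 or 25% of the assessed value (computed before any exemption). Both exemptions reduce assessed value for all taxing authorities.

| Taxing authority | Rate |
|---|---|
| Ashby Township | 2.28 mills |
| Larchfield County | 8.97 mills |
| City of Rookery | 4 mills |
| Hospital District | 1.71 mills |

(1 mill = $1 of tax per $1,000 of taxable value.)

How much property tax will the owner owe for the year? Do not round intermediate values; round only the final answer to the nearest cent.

Assessed value = $608,700 × 0.74 = $450,438
Disability exemption = min($41,000, 25% × $450,438) = min($41,000, $112,609.5) = $41,000 (dollar cap binds)
Taxable value = $450,438 − $60,000 − $41,000 = $349,438
Ashby Township: $349,438 × 0.00228 = $796.71864
Larchfield County: $349,438 × 0.00897 = $3,134.45886
City of Rookery: $349,438 × 0.004 = $1,397.752
Hospital District: $349,438 × 0.00171 = $597.53898
Total = $5,926.46848

$5,926.47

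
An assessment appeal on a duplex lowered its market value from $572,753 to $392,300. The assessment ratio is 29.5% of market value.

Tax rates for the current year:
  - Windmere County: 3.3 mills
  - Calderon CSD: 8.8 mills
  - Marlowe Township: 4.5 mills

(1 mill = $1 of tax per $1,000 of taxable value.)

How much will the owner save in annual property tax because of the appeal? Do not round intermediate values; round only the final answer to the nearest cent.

Old assessed value = $572,753 × 0.295 = $168,962.135
New assessed value = $392,300 × 0.295 = $115,728.5
Combined rate = 0.0033 + 0.0088 + 0.0045 = 0.0166
Old tax = $168,962.135 × 0.0166 = $2,804.771441
New tax = $115,728.5 × 0.0166 = $1,921.0931
Reduction = $2,804.771441 − $1,921.0931 = $883.678341

$883.68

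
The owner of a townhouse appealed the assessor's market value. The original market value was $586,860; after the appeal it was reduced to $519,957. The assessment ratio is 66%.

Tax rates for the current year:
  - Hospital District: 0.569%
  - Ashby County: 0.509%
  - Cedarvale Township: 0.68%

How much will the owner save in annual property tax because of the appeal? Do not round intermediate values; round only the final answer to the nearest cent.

Old assessed value = $586,860 × 0.66 = $387,327.6
New assessed value = $519,957 × 0.66 = $343,171.62
Combined rate = 0.00569 + 0.00509 + 0.0068 = 0.01758
Old tax = $387,327.6 × 0.01758 = $6,809.219208
New tax = $343,171.62 × 0.01758 = $6,032.9570796
Reduction = $6,809.219208 − $6,032.9570796 = $776.2621284

$776.26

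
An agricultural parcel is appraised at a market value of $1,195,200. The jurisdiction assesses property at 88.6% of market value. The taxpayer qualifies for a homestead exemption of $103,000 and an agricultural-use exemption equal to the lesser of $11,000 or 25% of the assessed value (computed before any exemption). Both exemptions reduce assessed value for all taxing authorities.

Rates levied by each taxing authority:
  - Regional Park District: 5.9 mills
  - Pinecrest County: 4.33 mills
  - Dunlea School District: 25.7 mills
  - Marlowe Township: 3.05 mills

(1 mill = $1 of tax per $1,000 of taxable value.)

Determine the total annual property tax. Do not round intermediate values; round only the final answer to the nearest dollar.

Assessed value = $1,195,200 × 0.886 = $1,058,947.2
Agricultural-use exemption = min($11,000, 25% × $1,058,947.2) = min($11,000, $264,736.8) = $11,000 (dollar cap binds)
Taxable value = $1,058,947.2 − $103,000 − $11,000 = $944,947.2
Regional Park District: $944,947.2 × 0.0059 = $5,575.18848
Pinecrest County: $944,947.2 × 0.00433 = $4,091.621376
Dunlea School District: $944,947.2 × 0.0257 = $24,285.14304
Marlowe Township: $944,947.2 × 0.00305 = $2,882.08896
Total = $36,834.041856

$36,834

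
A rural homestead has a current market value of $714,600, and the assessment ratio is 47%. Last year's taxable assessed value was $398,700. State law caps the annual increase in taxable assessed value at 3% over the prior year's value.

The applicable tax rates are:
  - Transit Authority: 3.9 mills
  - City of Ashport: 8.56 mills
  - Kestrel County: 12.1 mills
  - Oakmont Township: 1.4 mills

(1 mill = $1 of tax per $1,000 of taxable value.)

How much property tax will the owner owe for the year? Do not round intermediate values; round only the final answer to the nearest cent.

Uncapped assessed value = $714,600 × 0.47 = $335,862
Cap limit = $398,700 × 1.03 = $410,661
Taxable assessed value = min($335,862, $410,661) = $335,862 (cap does not bind)
Transit Authority: $335,862 × 0.0039 = $1,309.8618
City of Ashport: $335,862 × 0.00856 = $2,874.97872
Kestrel County: $335,862 × 0.0121 = $4,063.9302
Oakmont Township: $335,862 × 0.0014 = $470.2068
Total = $8,718.97752

$8,718.98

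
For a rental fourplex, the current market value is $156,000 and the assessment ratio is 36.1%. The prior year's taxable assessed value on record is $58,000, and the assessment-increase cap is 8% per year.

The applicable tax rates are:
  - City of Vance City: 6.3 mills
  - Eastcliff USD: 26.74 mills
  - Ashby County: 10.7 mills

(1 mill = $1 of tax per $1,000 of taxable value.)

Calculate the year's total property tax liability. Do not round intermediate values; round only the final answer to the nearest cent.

$2,463.26

Uncapped assessed value = $156,000 × 0.361 = $56,316
Cap limit = $58,000 × 1.08 = $62,640
Taxable assessed value = min($56,316, $62,640) = $56,316 (cap does not bind)
City of Vance City: $56,316 × 0.0063 = $354.7908
Eastcliff USD: $56,316 × 0.02674 = $1,505.88984
Ashby County: $56,316 × 0.0107 = $602.5812
Total = $2,463.26184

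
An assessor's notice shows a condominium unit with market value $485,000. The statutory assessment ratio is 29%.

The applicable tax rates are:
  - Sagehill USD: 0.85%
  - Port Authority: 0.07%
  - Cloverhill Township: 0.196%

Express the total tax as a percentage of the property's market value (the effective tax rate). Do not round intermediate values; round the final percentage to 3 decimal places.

0.324%

Assessed value = $485,000 × 0.29 = $140,650
Sagehill USD: $140,650 × 0.0085 = $1,195.525
Port Authority: $140,650 × 0.0007 = $98.455
Cloverhill Township: $140,650 × 0.00196 = $275.674
Total tax = $1,569.654
Effective rate = $1,569.654 ÷ $485,000 = 0.324% of market value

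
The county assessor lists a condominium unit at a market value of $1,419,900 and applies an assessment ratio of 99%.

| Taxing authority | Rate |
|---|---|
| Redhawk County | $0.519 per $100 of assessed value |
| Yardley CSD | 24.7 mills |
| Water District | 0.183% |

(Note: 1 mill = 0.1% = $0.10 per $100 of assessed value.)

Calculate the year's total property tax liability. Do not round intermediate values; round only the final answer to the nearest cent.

$44,588.84

Assessed value = $1,419,900 × 0.99 = $1,405,701
Redhawk County: $1,405,701 × 0.00519 = $7,295.58819
Yardley CSD: $1,405,701 × 0.0247 = $34,720.8147
Water District: $1,405,701 × 0.00183 = $2,572.43283
Total = $44,588.83572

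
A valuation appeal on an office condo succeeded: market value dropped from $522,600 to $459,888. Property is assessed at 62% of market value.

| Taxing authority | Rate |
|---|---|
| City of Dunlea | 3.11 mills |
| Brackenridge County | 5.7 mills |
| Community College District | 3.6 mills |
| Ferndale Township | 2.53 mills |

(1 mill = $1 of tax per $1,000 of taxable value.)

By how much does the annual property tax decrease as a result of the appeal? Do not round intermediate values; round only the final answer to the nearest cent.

$580.89

Old assessed value = $522,600 × 0.62 = $324,012
New assessed value = $459,888 × 0.62 = $285,130.56
Combined rate = 0.00311 + 0.0057 + 0.0036 + 0.00253 = 0.01494
Old tax = $324,012 × 0.01494 = $4,840.73928
New tax = $285,130.56 × 0.01494 = $4,259.8505664
Reduction = $4,840.73928 − $4,259.8505664 = $580.8887136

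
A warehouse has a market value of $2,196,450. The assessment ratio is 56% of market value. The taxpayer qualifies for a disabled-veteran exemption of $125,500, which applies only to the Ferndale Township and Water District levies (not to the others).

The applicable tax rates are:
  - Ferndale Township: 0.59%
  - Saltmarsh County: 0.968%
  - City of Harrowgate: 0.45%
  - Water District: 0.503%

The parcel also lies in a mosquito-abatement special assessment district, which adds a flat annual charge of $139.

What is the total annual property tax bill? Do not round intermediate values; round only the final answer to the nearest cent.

$29,652.89

Assessed value = $2,196,450 × 0.56 = $1,230,012
Ferndale Township: ($1,230,012 − $125,500) × 0.0059 = $1,104,512 × 0.0059 = $6,516.6208
Saltmarsh County: $1,230,012 × 0.00968 = $11,906.51616
City of Harrowgate: $1,230,012 × 0.0045 = $5,535.054
Water District: ($1,230,012 − $125,500) × 0.00503 = $1,104,512 × 0.00503 = $5,555.69536
Levies subtotal = $29,513.88632
Total = $29,513.88632 + $139 = $29,652.88632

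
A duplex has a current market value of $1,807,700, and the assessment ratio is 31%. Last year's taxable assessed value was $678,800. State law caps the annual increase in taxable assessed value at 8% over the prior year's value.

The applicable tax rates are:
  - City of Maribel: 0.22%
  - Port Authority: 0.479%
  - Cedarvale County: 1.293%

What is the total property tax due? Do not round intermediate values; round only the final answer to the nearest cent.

$11,162.91

Uncapped assessed value = $1,807,700 × 0.31 = $560,387
Cap limit = $678,800 × 1.08 = $733,104
Taxable assessed value = min($560,387, $733,104) = $560,387 (cap does not bind)
City of Maribel: $560,387 × 0.0022 = $1,232.8514
Port Authority: $560,387 × 0.00479 = $2,684.25373
Cedarvale County: $560,387 × 0.01293 = $7,245.80391
Total = $11,162.90904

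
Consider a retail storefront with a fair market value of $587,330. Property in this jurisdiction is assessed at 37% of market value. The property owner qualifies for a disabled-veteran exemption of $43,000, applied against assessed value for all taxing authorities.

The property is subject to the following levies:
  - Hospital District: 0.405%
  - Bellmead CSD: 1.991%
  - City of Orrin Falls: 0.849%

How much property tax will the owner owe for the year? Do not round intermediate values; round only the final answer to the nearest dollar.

Assessed value = $587,330 × 0.37 = $217,312.1
Taxable value = $217,312.1 − $43,000 = $174,312.1
Hospital District: $174,312.1 × 0.00405 = $705.964005
Bellmead CSD: $174,312.1 × 0.01991 = $3,470.553911
City of Orrin Falls: $174,312.1 × 0.00849 = $1,479.909729
Total = $705.964005 + $3,470.553911 + $1,479.909729 = $5,656.427645

$5,656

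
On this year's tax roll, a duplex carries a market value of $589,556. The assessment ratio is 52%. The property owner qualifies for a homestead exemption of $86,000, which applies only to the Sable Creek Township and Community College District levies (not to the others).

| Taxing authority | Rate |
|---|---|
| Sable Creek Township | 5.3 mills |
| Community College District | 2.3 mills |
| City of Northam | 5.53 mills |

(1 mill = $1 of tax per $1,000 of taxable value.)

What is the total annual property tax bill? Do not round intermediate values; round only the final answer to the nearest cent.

$3,371.65

Assessed value = $589,556 × 0.52 = $306,569.12
Sable Creek Township: ($306,569.12 − $86,000) × 0.0053 = $220,569.12 × 0.0053 = $1,169.016336
Community College District: ($306,569.12 − $86,000) × 0.0023 = $220,569.12 × 0.0023 = $507.308976
City of Northam: $306,569.12 × 0.00553 = $1,695.3272336
Total = $3,371.6525456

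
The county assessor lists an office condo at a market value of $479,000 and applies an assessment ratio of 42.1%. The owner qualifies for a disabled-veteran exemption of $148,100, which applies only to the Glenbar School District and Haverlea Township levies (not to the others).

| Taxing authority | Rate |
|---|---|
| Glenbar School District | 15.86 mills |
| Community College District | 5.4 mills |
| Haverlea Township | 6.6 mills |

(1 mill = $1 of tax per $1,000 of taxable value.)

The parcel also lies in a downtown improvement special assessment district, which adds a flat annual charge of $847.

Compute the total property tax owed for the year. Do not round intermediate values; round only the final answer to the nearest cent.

$3,138.89

Assessed value = $479,000 × 0.421 = $201,659
Glenbar School District: ($201,659 − $148,100) × 0.01586 = $53,559 × 0.01586 = $849.44574
Community College District: $201,659 × 0.0054 = $1,088.9586
Haverlea Township: ($201,659 − $148,100) × 0.0066 = $53,559 × 0.0066 = $353.4894
Levies subtotal = $2,291.89374
Total = $2,291.89374 + $847 = $3,138.89374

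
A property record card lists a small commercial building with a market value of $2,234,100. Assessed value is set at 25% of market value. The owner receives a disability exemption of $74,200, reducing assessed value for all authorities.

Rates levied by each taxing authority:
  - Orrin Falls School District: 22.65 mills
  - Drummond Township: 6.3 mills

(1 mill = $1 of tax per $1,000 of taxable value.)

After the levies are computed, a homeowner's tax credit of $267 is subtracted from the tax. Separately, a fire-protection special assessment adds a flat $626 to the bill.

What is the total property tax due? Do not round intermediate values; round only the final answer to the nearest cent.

$14,380.21

Assessed value = $2,234,100 × 0.25 = $558,525
Taxable value = $558,525 − $74,200 = $484,325
Orrin Falls School District: $484,325 × 0.02265 = $10,969.96125
Drummond Township: $484,325 × 0.0063 = $3,051.2475
Levies subtotal = $14,021.20875
After credit = $14,021.20875 − $267 = $13,754.20875
Total = $13,754.20875 + $626 = $14,380.20875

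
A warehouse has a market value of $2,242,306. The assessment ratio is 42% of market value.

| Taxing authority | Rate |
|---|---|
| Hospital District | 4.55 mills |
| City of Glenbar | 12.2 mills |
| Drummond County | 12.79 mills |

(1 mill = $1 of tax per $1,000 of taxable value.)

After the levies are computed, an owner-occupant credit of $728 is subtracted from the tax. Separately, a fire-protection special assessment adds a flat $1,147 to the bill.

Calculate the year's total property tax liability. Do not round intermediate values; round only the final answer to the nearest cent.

Assessed value = $2,242,306 × 0.42 = $941,768.52
Hospital District: $941,768.52 × 0.00455 = $4,285.046766
City of Glenbar: $941,768.52 × 0.0122 = $11,489.575944
Drummond County: $941,768.52 × 0.01279 = $12,045.2193708
Levies subtotal = $27,819.8420808
After credit = $27,819.8420808 − $728 = $27,091.8420808
Total = $27,091.8420808 + $1,147 = $28,238.8420808

$28,238.84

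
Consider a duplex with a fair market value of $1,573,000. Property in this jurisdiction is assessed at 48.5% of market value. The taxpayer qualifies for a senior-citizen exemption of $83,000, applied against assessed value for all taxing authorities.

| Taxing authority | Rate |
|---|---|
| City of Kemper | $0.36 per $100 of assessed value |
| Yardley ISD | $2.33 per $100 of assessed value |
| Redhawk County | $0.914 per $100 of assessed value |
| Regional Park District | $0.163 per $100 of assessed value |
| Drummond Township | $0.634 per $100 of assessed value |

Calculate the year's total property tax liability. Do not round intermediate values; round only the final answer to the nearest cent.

Assessed value = $1,573,000 × 0.485 = $762,905
Taxable value = $762,905 − $83,000 = $679,905
City of Kemper: $679,905 × 0.0036 = $2,447.658
Yardley ISD: $679,905 × 0.0233 = $15,841.7865
Redhawk County: $679,905 × 0.00914 = $6,214.3317
Regional Park District: $679,905 × 0.00163 = $1,108.24515
Drummond Township: $679,905 × 0.00634 = $4,310.5977
Total = $2,447.658 + $15,841.7865 + $6,214.3317 + $1,108.24515 + $4,310.5977 = $29,922.61905

$29,922.62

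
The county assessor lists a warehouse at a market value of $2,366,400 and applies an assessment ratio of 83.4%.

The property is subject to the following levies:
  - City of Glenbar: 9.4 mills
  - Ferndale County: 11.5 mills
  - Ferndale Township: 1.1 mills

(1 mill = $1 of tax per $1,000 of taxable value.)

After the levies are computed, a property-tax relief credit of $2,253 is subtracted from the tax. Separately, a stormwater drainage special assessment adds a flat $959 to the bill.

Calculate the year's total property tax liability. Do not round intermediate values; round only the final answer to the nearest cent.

$42,124.71

Assessed value = $2,366,400 × 0.834 = $1,973,577.6
City of Glenbar: $1,973,577.6 × 0.0094 = $18,551.62944
Ferndale County: $1,973,577.6 × 0.0115 = $22,696.1424
Ferndale Township: $1,973,577.6 × 0.0011 = $2,170.93536
Levies subtotal = $43,418.7072
After credit = $43,418.7072 − $2,253 = $41,165.7072
Total = $41,165.7072 + $959 = $42,124.7072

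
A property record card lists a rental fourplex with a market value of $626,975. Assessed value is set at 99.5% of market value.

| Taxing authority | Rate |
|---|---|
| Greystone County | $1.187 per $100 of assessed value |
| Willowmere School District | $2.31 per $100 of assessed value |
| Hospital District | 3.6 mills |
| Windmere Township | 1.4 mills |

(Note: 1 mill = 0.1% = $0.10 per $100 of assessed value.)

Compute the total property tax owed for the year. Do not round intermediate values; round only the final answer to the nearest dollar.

Assessed value = $626,975 × 0.995 = $623,840.125
Greystone County: $623,840.125 × 0.01187 = $7,404.98228375
Willowmere School District: $623,840.125 × 0.0231 = $14,410.7068875
Hospital District: $623,840.125 × 0.0036 = $2,245.82445
Windmere Township: $623,840.125 × 0.0014 = $873.376175
Total = $24,934.88979625

$24,935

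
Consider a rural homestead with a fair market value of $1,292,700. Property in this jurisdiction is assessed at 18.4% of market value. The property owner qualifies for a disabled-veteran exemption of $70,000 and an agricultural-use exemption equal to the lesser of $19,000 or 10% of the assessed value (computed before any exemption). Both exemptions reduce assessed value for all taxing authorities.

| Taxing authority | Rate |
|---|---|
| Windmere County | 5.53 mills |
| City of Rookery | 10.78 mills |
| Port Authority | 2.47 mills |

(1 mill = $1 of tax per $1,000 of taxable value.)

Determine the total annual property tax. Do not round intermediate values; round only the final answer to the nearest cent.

$2,795.53

Assessed value = $1,292,700 × 0.184 = $237,856.8
Agricultural-use exemption = min($19,000, 10% × $237,856.8) = min($19,000, $23,785.68) = $19,000 (dollar cap binds)
Taxable value = $237,856.8 − $70,000 − $19,000 = $148,856.8
Windmere County: $148,856.8 × 0.00553 = $823.178104
City of Rookery: $148,856.8 × 0.01078 = $1,604.676304
Port Authority: $148,856.8 × 0.00247 = $367.676296
Total = $2,795.530704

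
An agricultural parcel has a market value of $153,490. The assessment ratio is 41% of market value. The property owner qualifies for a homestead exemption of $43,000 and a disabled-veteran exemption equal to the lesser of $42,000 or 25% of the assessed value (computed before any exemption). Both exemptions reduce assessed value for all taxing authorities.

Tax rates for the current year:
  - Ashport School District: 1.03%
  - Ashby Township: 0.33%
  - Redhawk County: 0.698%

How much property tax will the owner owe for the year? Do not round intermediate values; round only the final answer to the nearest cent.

$86.40

Assessed value = $153,490 × 0.41 = $62,930.9
Disabled-veteran exemption = min($42,000, 25% × $62,930.9) = min($42,000, $15,732.725) = $15,732.725 (percentage binds)
Taxable value = $62,930.9 − $43,000 − $15,732.725 = $4,198.175
Ashport School District: $4,198.175 × 0.0103 = $43.2412025
Ashby Township: $4,198.175 × 0.0033 = $13.8539775
Redhawk County: $4,198.175 × 0.00698 = $29.3032615
Total = $86.3984415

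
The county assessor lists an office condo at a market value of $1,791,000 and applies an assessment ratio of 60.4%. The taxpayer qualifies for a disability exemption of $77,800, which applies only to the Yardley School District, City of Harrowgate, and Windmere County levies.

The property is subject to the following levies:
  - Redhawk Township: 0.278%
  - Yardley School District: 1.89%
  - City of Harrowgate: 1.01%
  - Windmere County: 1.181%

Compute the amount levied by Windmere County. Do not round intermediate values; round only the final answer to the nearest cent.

$11,856.81

Assessed value = $1,791,000 × 0.604 = $1,081,764
Windmere County taxable value = $1,081,764 − $77,800 = $1,003,964
Windmere County levy = $1,003,964 × 0.01181 = $11,856.81484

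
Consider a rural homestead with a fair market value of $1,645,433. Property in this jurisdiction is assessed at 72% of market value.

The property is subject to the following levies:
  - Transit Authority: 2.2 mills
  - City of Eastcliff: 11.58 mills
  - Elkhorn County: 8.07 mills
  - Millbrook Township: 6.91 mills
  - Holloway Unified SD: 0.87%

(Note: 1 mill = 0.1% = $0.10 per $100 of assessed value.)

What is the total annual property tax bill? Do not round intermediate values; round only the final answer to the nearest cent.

$44,379.30

Assessed value = $1,645,433 × 0.72 = $1,184,711.76
Transit Authority: $1,184,711.76 × 0.0022 = $2,606.365872
City of Eastcliff: $1,184,711.76 × 0.01158 = $13,718.9621808
Elkhorn County: $1,184,711.76 × 0.00807 = $9,560.6239032
Millbrook Township: $1,184,711.76 × 0.00691 = $8,186.3582616
Holloway Unified SD: $1,184,711.76 × 0.0087 = $10,306.992312
Total = $44,379.3025296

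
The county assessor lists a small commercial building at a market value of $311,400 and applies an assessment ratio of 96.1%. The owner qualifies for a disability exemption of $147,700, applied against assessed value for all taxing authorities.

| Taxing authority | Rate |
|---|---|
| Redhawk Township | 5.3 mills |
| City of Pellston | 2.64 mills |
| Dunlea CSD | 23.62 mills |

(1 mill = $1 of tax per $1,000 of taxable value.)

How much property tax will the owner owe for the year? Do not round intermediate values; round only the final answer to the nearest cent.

$4,783.09

Assessed value = $311,400 × 0.961 = $299,255.4
Taxable value = $299,255.4 − $147,700 = $151,555.4
Redhawk Township: $151,555.4 × 0.0053 = $803.24362
City of Pellston: $151,555.4 × 0.00264 = $400.106256
Dunlea CSD: $151,555.4 × 0.02362 = $3,579.738548
Total = $803.24362 + $400.106256 + $3,579.738548 = $4,783.088424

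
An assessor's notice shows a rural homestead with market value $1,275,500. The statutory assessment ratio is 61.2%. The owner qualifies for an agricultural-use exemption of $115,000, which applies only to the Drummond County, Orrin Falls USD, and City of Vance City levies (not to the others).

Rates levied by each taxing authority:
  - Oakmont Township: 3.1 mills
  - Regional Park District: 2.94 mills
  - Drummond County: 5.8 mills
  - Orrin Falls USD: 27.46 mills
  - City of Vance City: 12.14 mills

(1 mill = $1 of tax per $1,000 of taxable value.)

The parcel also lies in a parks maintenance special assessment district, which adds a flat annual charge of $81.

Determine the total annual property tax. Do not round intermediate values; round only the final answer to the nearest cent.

Assessed value = $1,275,500 × 0.612 = $780,606
Oakmont Township: $780,606 × 0.0031 = $2,419.8786
Regional Park District: $780,606 × 0.00294 = $2,294.98164
Drummond County: ($780,606 − $115,000) × 0.0058 = $665,606 × 0.0058 = $3,860.5148
Orrin Falls USD: ($780,606 − $115,000) × 0.02746 = $665,606 × 0.02746 = $18,277.54076
City of Vance City: ($780,606 − $115,000) × 0.01214 = $665,606 × 0.01214 = $8,080.45684
Levies subtotal = $34,933.37264
Total = $34,933.37264 + $81 = $35,014.37264

$35,014.37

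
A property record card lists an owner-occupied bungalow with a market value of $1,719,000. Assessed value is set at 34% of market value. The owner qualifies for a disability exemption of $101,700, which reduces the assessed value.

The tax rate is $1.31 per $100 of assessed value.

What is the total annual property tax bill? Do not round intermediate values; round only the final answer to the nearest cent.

Assessed value = $1,719,000 × 0.34 = $584,460
Taxable value = $584,460 − $101,700 = $482,760
Tax = $482,760 × 0.0131 = $6,324.156

$6,324.16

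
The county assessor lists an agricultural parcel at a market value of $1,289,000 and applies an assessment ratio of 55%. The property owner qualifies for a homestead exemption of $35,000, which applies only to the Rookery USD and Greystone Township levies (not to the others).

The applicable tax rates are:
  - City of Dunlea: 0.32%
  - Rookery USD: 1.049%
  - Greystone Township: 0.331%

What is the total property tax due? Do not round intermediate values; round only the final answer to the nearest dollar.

$11,569

Assessed value = $1,289,000 × 0.55 = $708,950
City of Dunlea: $708,950 × 0.0032 = $2,268.64
Rookery USD: ($708,950 − $35,000) × 0.01049 = $673,950 × 0.01049 = $7,069.7355
Greystone Township: ($708,950 − $35,000) × 0.00331 = $673,950 × 0.00331 = $2,230.7745
Total = $11,569.15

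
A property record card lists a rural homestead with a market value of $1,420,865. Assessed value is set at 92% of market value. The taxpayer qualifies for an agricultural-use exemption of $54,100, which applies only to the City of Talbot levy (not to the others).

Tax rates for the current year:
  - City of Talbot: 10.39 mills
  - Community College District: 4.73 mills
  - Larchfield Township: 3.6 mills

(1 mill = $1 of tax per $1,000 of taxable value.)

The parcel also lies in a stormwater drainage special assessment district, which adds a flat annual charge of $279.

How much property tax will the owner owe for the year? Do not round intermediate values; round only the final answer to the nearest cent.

$24,187.61

Assessed value = $1,420,865 × 0.92 = $1,307,195.8
City of Talbot: ($1,307,195.8 − $54,100) × 0.01039 = $1,253,095.8 × 0.01039 = $13,019.665362
Community College District: $1,307,195.8 × 0.00473 = $6,183.036134
Larchfield Township: $1,307,195.8 × 0.0036 = $4,705.90488
Levies subtotal = $23,908.606376
Total = $23,908.606376 + $279 = $24,187.606376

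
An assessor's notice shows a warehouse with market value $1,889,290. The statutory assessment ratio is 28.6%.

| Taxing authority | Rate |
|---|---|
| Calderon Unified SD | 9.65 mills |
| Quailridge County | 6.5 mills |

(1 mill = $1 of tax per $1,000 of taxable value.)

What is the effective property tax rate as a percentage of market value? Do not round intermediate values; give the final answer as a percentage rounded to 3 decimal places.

Assessed value = $1,889,290 × 0.286 = $540,336.94
Calderon Unified SD: $540,336.94 × 0.00965 = $5,214.251471
Quailridge County: $540,336.94 × 0.0065 = $3,512.19011
Total tax = $8,726.441581
Effective rate = $8,726.441581 ÷ $1,889,290 = 0.462% of market value

0.462%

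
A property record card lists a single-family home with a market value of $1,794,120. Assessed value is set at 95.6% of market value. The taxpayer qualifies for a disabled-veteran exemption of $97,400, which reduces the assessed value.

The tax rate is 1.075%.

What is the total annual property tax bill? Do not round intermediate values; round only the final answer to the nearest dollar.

Assessed value = $1,794,120 × 0.956 = $1,715,178.72
Taxable value = $1,715,178.72 − $97,400 = $1,617,778.72
Tax = $1,617,778.72 × 0.01075 = $17,391.12124

$17,391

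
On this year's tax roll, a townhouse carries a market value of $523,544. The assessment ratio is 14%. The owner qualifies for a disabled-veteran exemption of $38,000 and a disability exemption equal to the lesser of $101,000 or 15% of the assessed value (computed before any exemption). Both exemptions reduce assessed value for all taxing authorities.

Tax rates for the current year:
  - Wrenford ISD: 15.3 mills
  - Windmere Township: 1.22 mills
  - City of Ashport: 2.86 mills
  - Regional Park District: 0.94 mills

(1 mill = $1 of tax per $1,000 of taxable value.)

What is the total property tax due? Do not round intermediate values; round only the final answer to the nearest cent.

$493.81

Assessed value = $523,544 × 0.14 = $73,296.16
Disability exemption = min($101,000, 15% × $73,296.16) = min($101,000, $10,994.424) = $10,994.424 (percentage binds)
Taxable value = $73,296.16 − $38,000 − $10,994.424 = $24,301.736
Wrenford ISD: $24,301.736 × 0.0153 = $371.8165608
Windmere Township: $24,301.736 × 0.00122 = $29.64811792
City of Ashport: $24,301.736 × 0.00286 = $69.50296496
Regional Park District: $24,301.736 × 0.00094 = $22.84363184
Total = $493.81127552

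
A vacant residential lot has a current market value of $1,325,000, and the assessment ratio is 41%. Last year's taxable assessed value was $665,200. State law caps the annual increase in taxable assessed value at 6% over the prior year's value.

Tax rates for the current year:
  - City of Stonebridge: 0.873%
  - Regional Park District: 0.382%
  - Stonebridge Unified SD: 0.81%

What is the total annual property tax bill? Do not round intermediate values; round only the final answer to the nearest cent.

Uncapped assessed value = $1,325,000 × 0.41 = $543,250
Cap limit = $665,200 × 1.06 = $705,112
Taxable assessed value = min($543,250, $705,112) = $543,250 (cap does not bind)
City of Stonebridge: $543,250 × 0.00873 = $4,742.5725
Regional Park District: $543,250 × 0.00382 = $2,075.215
Stonebridge Unified SD: $543,250 × 0.0081 = $4,400.325
Total = $11,218.1125

$11,218.11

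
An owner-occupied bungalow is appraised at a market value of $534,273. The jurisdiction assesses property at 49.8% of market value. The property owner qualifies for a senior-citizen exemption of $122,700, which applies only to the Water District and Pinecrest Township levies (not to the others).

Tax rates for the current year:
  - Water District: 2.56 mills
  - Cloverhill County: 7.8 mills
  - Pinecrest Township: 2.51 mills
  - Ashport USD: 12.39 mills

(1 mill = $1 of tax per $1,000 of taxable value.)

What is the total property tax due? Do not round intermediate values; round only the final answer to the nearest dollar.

Assessed value = $534,273 × 0.498 = $266,067.954
Water District: ($266,067.954 − $122,700) × 0.00256 = $143,367.954 × 0.00256 = $367.02196224
Cloverhill County: $266,067.954 × 0.0078 = $2,075.3300412
Pinecrest Township: ($266,067.954 − $122,700) × 0.00251 = $143,367.954 × 0.00251 = $359.85356454
Ashport USD: $266,067.954 × 0.01239 = $3,296.58195006
Total = $6,098.78751804

$6,099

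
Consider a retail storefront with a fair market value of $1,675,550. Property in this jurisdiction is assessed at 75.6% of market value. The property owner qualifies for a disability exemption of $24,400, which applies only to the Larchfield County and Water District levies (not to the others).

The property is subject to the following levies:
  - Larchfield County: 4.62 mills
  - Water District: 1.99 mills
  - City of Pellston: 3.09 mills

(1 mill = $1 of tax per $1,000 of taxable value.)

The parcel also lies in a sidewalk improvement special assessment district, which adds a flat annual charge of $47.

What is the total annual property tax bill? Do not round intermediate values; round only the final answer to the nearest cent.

$12,172.86

Assessed value = $1,675,550 × 0.756 = $1,266,715.8
Larchfield County: ($1,266,715.8 − $24,400) × 0.00462 = $1,242,315.8 × 0.00462 = $5,739.498996
Water District: ($1,266,715.8 − $24,400) × 0.00199 = $1,242,315.8 × 0.00199 = $2,472.208442
City of Pellston: $1,266,715.8 × 0.00309 = $3,914.151822
Levies subtotal = $12,125.85926
Total = $12,125.85926 + $47 = $12,172.85926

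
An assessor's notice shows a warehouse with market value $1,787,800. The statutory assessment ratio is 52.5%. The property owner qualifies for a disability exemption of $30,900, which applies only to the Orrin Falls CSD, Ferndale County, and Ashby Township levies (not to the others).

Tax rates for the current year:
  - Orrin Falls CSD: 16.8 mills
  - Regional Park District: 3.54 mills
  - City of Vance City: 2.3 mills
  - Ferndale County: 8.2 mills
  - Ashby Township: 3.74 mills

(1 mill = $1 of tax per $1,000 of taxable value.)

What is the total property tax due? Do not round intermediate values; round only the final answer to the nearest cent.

Assessed value = $1,787,800 × 0.525 = $938,595
Orrin Falls CSD: ($938,595 − $30,900) × 0.0168 = $907,695 × 0.0168 = $15,249.276
Regional Park District: $938,595 × 0.00354 = $3,322.6263
City of Vance City: $938,595 × 0.0023 = $2,158.7685
Ferndale County: ($938,595 − $30,900) × 0.0082 = $907,695 × 0.0082 = $7,443.099
Ashby Township: ($938,595 − $30,900) × 0.00374 = $907,695 × 0.00374 = $3,394.7793
Total = $31,568.5491

$31,568.55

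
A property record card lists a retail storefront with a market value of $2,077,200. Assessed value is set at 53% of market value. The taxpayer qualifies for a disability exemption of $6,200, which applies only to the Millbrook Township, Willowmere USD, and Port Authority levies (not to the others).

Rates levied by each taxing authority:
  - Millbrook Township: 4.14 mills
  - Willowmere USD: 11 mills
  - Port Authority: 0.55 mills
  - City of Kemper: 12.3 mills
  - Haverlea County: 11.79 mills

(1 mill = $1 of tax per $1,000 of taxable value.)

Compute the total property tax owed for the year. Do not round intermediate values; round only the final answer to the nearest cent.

$43,697.16

Assessed value = $2,077,200 × 0.53 = $1,100,916
Millbrook Township: ($1,100,916 − $6,200) × 0.00414 = $1,094,716 × 0.00414 = $4,532.12424
Willowmere USD: ($1,100,916 − $6,200) × 0.011 = $1,094,716 × 0.011 = $12,041.876
Port Authority: ($1,100,916 − $6,200) × 0.00055 = $1,094,716 × 0.00055 = $602.0938
City of Kemper: $1,100,916 × 0.0123 = $13,541.2668
Haverlea County: $1,100,916 × 0.01179 = $12,979.79964
Total = $43,697.16048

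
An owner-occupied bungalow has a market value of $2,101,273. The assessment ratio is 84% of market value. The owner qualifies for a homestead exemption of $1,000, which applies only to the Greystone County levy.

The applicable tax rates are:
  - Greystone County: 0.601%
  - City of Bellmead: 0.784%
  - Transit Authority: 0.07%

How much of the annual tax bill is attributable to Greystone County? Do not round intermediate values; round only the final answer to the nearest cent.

Assessed value = $2,101,273 × 0.84 = $1,765,069.32
Greystone County taxable value = $1,765,069.32 − $1,000 = $1,764,069.32
Greystone County levy = $1,764,069.32 × 0.00601 = $10,602.0566132

$10,602.06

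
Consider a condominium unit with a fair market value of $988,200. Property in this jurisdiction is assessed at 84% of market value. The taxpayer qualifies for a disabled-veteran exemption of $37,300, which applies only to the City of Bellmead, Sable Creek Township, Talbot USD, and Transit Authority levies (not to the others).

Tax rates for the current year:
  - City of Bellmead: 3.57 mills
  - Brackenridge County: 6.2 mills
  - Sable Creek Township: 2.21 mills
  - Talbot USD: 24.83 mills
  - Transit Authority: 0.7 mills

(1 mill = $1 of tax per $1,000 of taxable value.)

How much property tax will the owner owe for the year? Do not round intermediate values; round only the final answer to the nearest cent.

$29,968.74

Assessed value = $988,200 × 0.84 = $830,088
City of Bellmead: ($830,088 − $37,300) × 0.00357 = $792,788 × 0.00357 = $2,830.25316
Brackenridge County: $830,088 × 0.0062 = $5,146.5456
Sable Creek Township: ($830,088 − $37,300) × 0.00221 = $792,788 × 0.00221 = $1,752.06148
Talbot USD: ($830,088 − $37,300) × 0.02483 = $792,788 × 0.02483 = $19,684.92604
Transit Authority: ($830,088 − $37,300) × 0.0007 = $792,788 × 0.0007 = $554.9516
Total = $29,968.73788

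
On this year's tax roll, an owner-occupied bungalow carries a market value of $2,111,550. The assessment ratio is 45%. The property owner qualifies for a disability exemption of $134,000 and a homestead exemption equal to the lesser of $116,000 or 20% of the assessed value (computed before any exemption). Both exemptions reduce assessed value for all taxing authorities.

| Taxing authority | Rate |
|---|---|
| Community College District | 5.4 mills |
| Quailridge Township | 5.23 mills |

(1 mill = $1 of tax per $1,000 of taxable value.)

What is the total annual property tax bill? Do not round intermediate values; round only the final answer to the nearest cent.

$7,443.10

Assessed value = $2,111,550 × 0.45 = $950,197.5
Homestead exemption = min($116,000, 20% × $950,197.5) = min($116,000, $190,039.5) = $116,000 (dollar cap binds)
Taxable value = $950,197.5 − $134,000 − $116,000 = $700,197.5
Community College District: $700,197.5 × 0.0054 = $3,781.0665
Quailridge Township: $700,197.5 × 0.00523 = $3,662.032925
Total = $7,443.099425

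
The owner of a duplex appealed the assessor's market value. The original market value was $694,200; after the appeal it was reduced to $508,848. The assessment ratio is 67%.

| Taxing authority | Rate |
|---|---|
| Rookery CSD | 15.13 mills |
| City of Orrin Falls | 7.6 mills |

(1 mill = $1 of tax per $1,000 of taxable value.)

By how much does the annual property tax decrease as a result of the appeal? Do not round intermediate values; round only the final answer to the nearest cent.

Old assessed value = $694,200 × 0.67 = $465,114
New assessed value = $508,848 × 0.67 = $340,928.16
Combined rate = 0.01513 + 0.0076 = 0.02273
Old tax = $465,114 × 0.02273 = $10,572.04122
New tax = $340,928.16 × 0.02273 = $7,749.2970768
Reduction = $10,572.04122 − $7,749.2970768 = $2,822.7441432

$2,822.74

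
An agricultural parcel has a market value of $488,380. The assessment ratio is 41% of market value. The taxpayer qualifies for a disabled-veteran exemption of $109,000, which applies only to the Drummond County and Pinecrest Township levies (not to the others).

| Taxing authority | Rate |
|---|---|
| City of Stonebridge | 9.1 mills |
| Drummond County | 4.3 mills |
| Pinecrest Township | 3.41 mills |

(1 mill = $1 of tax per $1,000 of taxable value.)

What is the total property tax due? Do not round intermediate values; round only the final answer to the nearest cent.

Assessed value = $488,380 × 0.41 = $200,235.8
City of Stonebridge: $200,235.8 × 0.0091 = $1,822.14578
Drummond County: ($200,235.8 − $109,000) × 0.0043 = $91,235.8 × 0.0043 = $392.31394
Pinecrest Township: ($200,235.8 − $109,000) × 0.00341 = $91,235.8 × 0.00341 = $311.114078
Total = $2,525.573798

$2,525.57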